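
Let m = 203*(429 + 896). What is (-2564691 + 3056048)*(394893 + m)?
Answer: 326196188876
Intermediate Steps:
m = 268975 (m = 203*1325 = 268975)
(-2564691 + 3056048)*(394893 + m) = (-2564691 + 3056048)*(394893 + 268975) = 491357*663868 = 326196188876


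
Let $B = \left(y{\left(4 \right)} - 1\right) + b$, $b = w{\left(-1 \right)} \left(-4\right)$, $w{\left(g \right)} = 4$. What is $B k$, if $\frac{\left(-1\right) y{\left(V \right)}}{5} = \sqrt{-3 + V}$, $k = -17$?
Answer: $374$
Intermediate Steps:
$y{\left(V \right)} = - 5 \sqrt{-3 + V}$
$b = -16$ ($b = 4 \left(-4\right) = -16$)
$B = -22$ ($B = \left(- 5 \sqrt{-3 + 4} - 1\right) - 16 = \left(- 5 \sqrt{1} - 1\right) - 16 = \left(\left(-5\right) 1 - 1\right) - 16 = \left(-5 - 1\right) - 16 = -6 - 16 = -22$)
$B k = \left(-22\right) \left(-17\right) = 374$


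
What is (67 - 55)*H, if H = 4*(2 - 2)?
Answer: 0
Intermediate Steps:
H = 0 (H = 4*0 = 0)
(67 - 55)*H = (67 - 55)*0 = 12*0 = 0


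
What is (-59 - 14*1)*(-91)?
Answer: 6643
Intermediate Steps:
(-59 - 14*1)*(-91) = (-59 - 14)*(-91) = -73*(-91) = 6643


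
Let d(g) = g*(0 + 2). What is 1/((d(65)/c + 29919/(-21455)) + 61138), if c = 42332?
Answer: 454116530/27763144540161 ≈ 1.6357e-5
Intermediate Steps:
d(g) = 2*g (d(g) = g*2 = 2*g)
1/((d(65)/c + 29919/(-21455)) + 61138) = 1/(((2*65)/42332 + 29919/(-21455)) + 61138) = 1/((130*(1/42332) + 29919*(-1/21455)) + 61138) = 1/((65/21166 - 29919/21455) + 61138) = 1/(-631870979/454116530 + 61138) = 1/(27763144540161/454116530) = 454116530/27763144540161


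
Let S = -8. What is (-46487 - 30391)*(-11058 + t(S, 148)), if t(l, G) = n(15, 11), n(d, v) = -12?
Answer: 851039460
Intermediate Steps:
t(l, G) = -12
(-46487 - 30391)*(-11058 + t(S, 148)) = (-46487 - 30391)*(-11058 - 12) = -76878*(-11070) = 851039460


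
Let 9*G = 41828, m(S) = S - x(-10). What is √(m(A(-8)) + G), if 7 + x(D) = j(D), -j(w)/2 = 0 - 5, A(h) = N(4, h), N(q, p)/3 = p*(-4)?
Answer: √42665/3 ≈ 68.852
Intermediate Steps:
N(q, p) = -12*p (N(q, p) = 3*(p*(-4)) = 3*(-4*p) = -12*p)
A(h) = -12*h
j(w) = 10 (j(w) = -2*(0 - 5) = -2*(-5) = 10)
x(D) = 3 (x(D) = -7 + 10 = 3)
m(S) = -3 + S (m(S) = S - 1*3 = S - 3 = -3 + S)
G = 41828/9 (G = (⅑)*41828 = 41828/9 ≈ 4647.6)
√(m(A(-8)) + G) = √((-3 - 12*(-8)) + 41828/9) = √((-3 + 96) + 41828/9) = √(93 + 41828/9) = √(42665/9) = √42665/3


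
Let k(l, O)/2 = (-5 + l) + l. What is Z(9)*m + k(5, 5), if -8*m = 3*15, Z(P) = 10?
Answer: -185/4 ≈ -46.250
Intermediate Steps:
k(l, O) = -10 + 4*l (k(l, O) = 2*((-5 + l) + l) = 2*(-5 + 2*l) = -10 + 4*l)
m = -45/8 (m = -3*15/8 = -1/8*45 = -45/8 ≈ -5.6250)
Z(9)*m + k(5, 5) = 10*(-45/8) + (-10 + 4*5) = -225/4 + (-10 + 20) = -225/4 + 10 = -185/4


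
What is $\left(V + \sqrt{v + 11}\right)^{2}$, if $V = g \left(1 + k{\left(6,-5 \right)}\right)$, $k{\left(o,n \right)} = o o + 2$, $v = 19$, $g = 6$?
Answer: $\left(234 + \sqrt{30}\right)^{2} \approx 57349.0$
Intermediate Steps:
$k{\left(o,n \right)} = 2 + o^{2}$ ($k{\left(o,n \right)} = o^{2} + 2 = 2 + o^{2}$)
$V = 234$ ($V = 6 \left(1 + \left(2 + 6^{2}\right)\right) = 6 \left(1 + \left(2 + 36\right)\right) = 6 \left(1 + 38\right) = 6 \cdot 39 = 234$)
$\left(V + \sqrt{v + 11}\right)^{2} = \left(234 + \sqrt{19 + 11}\right)^{2} = \left(234 + \sqrt{30}\right)^{2}$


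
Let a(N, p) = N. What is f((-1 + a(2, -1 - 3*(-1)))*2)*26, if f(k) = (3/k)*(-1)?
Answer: -39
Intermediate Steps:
f(k) = -3/k
f((-1 + a(2, -1 - 3*(-1)))*2)*26 = -3*1/(2*(-1 + 2))*26 = -3/(1*2)*26 = -3/2*26 = -39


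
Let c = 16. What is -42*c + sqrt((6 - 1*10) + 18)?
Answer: -672 + sqrt(14) ≈ -668.26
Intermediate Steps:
-42*c + sqrt((6 - 1*10) + 18) = -42*16 + sqrt((6 - 1*10) + 18) = -672 + sqrt((6 - 10) + 18) = -672 + sqrt(-4 + 18) = -672 + sqrt(14)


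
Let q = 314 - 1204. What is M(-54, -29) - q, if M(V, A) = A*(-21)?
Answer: 1499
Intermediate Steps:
q = -890
M(V, A) = -21*A
M(-54, -29) - q = -21*(-29) - 1*(-890) = 609 + 890 = 1499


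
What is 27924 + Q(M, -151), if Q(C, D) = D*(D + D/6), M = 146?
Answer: 327151/6 ≈ 54525.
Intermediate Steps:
Q(C, D) = 7*D²/6 (Q(C, D) = D*(D + D*(⅙)) = D*(D + D/6) = D*(7*D/6) = 7*D²/6)
27924 + Q(M, -151) = 27924 + (7/6)*(-151)² = 27924 + (7/6)*22801 = 27924 + 159607/6 = 327151/6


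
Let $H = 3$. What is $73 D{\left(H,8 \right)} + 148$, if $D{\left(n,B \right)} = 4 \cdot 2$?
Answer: $732$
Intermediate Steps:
$D{\left(n,B \right)} = 8$
$73 D{\left(H,8 \right)} + 148 = 73 \cdot 8 + 148 = 584 + 148 = 732$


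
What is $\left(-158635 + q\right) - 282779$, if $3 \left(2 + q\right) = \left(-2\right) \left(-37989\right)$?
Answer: $-416090$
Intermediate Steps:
$q = 25324$ ($q = -2 + \frac{\left(-2\right) \left(-37989\right)}{3} = -2 + \frac{1}{3} \cdot 75978 = -2 + 25326 = 25324$)
$\left(-158635 + q\right) - 282779 = \left(-158635 + 25324\right) - 282779 = -133311 - 282779 = -416090$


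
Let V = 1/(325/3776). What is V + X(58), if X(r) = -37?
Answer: -8249/325 ≈ -25.382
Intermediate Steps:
V = 3776/325 (V = 1/(325*(1/3776)) = 1/(325/3776) = 3776/325 ≈ 11.618)
V + X(58) = 3776/325 - 37 = -8249/325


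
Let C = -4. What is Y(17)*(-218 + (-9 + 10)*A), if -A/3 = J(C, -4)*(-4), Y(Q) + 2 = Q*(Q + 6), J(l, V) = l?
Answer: -103474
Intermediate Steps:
Y(Q) = -2 + Q*(6 + Q) (Y(Q) = -2 + Q*(Q + 6) = -2 + Q*(6 + Q))
A = -48 (A = -(-12)*(-4) = -3*16 = -48)
Y(17)*(-218 + (-9 + 10)*A) = (-2 + 17² + 6*17)*(-218 + (-9 + 10)*(-48)) = (-2 + 289 + 102)*(-218 + 1*(-48)) = 389*(-218 - 48) = 389*(-266) = -103474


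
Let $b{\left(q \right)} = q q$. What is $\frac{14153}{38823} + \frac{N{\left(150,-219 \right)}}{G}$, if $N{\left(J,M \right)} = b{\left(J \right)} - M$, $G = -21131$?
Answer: $- \frac{582952694}{820368813} \approx -0.7106$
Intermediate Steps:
$b{\left(q \right)} = q^{2}$
$N{\left(J,M \right)} = J^{2} - M$
$\frac{14153}{38823} + \frac{N{\left(150,-219 \right)}}{G} = \frac{14153}{38823} + \frac{150^{2} - -219}{-21131} = 14153 \cdot \frac{1}{38823} + \left(22500 + 219\right) \left(- \frac{1}{21131}\right) = \frac{14153}{38823} + 22719 \left(- \frac{1}{21131}\right) = \frac{14153}{38823} - \frac{22719}{21131} = - \frac{582952694}{820368813}$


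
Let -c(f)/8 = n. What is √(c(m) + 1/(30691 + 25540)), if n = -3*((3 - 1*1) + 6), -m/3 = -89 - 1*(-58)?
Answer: √607089725543/56231 ≈ 13.856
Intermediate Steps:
m = 93 (m = -3*(-89 - 1*(-58)) = -3*(-89 + 58) = -3*(-31) = 93)
n = -24 (n = -3*((3 - 1) + 6) = -3*(2 + 6) = -3*8 = -24)
c(f) = 192 (c(f) = -8*(-24) = 192)
√(c(m) + 1/(30691 + 25540)) = √(192 + 1/(30691 + 25540)) = √(192 + 1/56231) = √(10796353/56231) = √607089725543/56231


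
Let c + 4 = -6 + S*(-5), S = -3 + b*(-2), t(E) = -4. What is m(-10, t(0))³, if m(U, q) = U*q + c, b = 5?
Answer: 857375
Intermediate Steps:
S = -13 (S = -3 + 5*(-2) = -3 - 10 = -13)
c = 55 (c = -4 + (-6 - 13*(-5)) = -4 + (-6 + 65) = -4 + 59 = 55)
m(U, q) = 55 + U*q (m(U, q) = U*q + 55 = 55 + U*q)
m(-10, t(0))³ = (55 - 10*(-4))³ = (55 + 40)³ = 95³ = 857375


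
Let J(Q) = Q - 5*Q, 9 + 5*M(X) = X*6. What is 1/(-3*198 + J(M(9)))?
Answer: -1/630 ≈ -0.0015873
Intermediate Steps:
M(X) = -9/5 + 6*X/5 (M(X) = -9/5 + (X*6)/5 = -9/5 + (6*X)/5 = -9/5 + 6*X/5)
J(Q) = -4*Q
1/(-3*198 + J(M(9))) = 1/(-3*198 - 4*(-9/5 + (6/5)*9)) = 1/(-594 - 4*(-9/5 + 54/5)) = 1/(-594 - 4*9) = 1/(-594 - 36) = 1/(-630) = -1/630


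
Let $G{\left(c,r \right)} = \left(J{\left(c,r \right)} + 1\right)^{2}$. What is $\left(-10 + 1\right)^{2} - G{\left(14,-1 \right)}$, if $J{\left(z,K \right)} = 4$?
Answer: $56$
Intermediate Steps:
$G{\left(c,r \right)} = 25$ ($G{\left(c,r \right)} = \left(4 + 1\right)^{2} = 5^{2} = 25$)
$\left(-10 + 1\right)^{2} - G{\left(14,-1 \right)} = \left(-10 + 1\right)^{2} - 25 = \left(-9\right)^{2} - 25 = 81 - 25 = 56$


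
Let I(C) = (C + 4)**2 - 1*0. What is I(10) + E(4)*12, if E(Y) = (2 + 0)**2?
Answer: 244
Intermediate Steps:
I(C) = (4 + C)**2 (I(C) = (4 + C)**2 + 0 = (4 + C)**2)
E(Y) = 4 (E(Y) = 2**2 = 4)
I(10) + E(4)*12 = (4 + 10)**2 + 4*12 = 14**2 + 48 = 196 + 48 = 244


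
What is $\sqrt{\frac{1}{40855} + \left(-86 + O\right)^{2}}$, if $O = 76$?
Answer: $\frac{\sqrt{166913143355}}{40855} \approx 10.0$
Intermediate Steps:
$\sqrt{\frac{1}{40855} + \left(-86 + O\right)^{2}} = \sqrt{\frac{1}{40855} + \left(-86 + 76\right)^{2}} = \sqrt{\frac{1}{40855} + \left(-10\right)^{2}} = \sqrt{\frac{1}{40855} + 100} = \sqrt{\frac{4085501}{40855}} = \frac{\sqrt{166913143355}}{40855}$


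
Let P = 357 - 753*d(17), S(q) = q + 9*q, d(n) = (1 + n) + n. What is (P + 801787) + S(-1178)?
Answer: 764009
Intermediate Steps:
d(n) = 1 + 2*n
S(q) = 10*q
P = -25998 (P = 357 - 753*(1 + 2*17) = 357 - 753*(1 + 34) = 357 - 753*35 = 357 - 26355 = -25998)
(P + 801787) + S(-1178) = (-25998 + 801787) + 10*(-1178) = 775789 - 11780 = 764009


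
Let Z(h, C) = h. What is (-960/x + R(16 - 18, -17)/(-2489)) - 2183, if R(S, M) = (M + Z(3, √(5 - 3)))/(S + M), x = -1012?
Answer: -26107425711/11964623 ≈ -2182.1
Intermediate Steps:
R(S, M) = (3 + M)/(M + S) (R(S, M) = (M + 3)/(S + M) = (3 + M)/(M + S))
(-960/x + R(16 - 18, -17)/(-2489)) - 2183 = (-960/(-1012) + ((3 - 17)/(-17 + (16 - 18)))/(-2489)) - 2183 = (-960*(-1/1012) + (-14/(-17 - 2))*(-1/2489)) - 2183 = (240/253 + (-14/(-19))*(-1/2489)) - 2183 = (240/253 - 1/19*(-14)*(-1/2489)) - 2183 = (240/253 + (14/19)*(-1/2489)) - 2183 = (240/253 - 14/47291) - 2183 = 11346298/11964623 - 2183 = -26107425711/11964623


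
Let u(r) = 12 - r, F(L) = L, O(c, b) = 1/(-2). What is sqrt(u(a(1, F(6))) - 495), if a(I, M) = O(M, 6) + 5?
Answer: 5*I*sqrt(78)/2 ≈ 22.079*I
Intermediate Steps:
O(c, b) = -1/2
a(I, M) = 9/2 (a(I, M) = -1/2 + 5 = 9/2)
sqrt(u(a(1, F(6))) - 495) = sqrt((12 - 1*9/2) - 495) = sqrt((12 - 9/2) - 495) = sqrt(15/2 - 495) = sqrt(-975/2) = 5*I*sqrt(78)/2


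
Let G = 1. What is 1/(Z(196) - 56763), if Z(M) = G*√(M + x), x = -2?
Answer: -56763/3222037975 - √194/3222037975 ≈ -1.7621e-5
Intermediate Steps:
Z(M) = √(-2 + M) (Z(M) = 1*√(M - 2) = 1*√(-2 + M) = √(-2 + M))
1/(Z(196) - 56763) = 1/(√(-2 + 196) - 56763) = 1/(√194 - 56763) = 1/(-56763 + √194)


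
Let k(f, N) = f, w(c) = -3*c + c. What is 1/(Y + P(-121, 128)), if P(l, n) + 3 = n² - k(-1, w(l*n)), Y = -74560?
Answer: -1/58178 ≈ -1.7189e-5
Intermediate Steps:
w(c) = -2*c
P(l, n) = -2 + n² (P(l, n) = -3 + (n² - 1*(-1)) = -3 + (n² + 1) = -3 + (1 + n²) = -2 + n²)
1/(Y + P(-121, 128)) = 1/(-74560 + (-2 + 128²)) = 1/(-74560 + (-2 + 16384)) = 1/(-74560 + 16382) = 1/(-58178) = -1/58178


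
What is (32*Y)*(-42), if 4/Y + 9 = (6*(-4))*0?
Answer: 1792/3 ≈ 597.33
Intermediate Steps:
Y = -4/9 (Y = 4/(-9 + (6*(-4))*0) = 4/(-9 - 24*0) = 4/(-9 + 0) = 4/(-9) = 4*(-⅑) = -4/9 ≈ -0.44444)
(32*Y)*(-42) = (32*(-4/9))*(-42) = -128/9*(-42) = 1792/3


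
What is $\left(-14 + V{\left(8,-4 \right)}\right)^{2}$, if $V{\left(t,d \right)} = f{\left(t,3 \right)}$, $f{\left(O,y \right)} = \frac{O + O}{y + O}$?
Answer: $\frac{19044}{121} \approx 157.39$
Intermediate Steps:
$f{\left(O,y \right)} = \frac{2 O}{O + y}$
$V{\left(t,d \right)} = \frac{2 t}{3 + t}$ ($V{\left(t,d \right)} = \frac{2 t}{t + 3} = \frac{2 t}{3 + t}$)
$\left(-14 + V{\left(8,-4 \right)}\right)^{2} = \left(-14 + 2 \cdot 8 \frac{1}{3 + 8}\right)^{2} = \left(-14 + 2 \cdot 8 \cdot \frac{1}{11}\right)^{2} = \left(-14 + \frac{16}{11}\right)^{2} = \left(- \frac{138}{11}\right)^{2} = \frac{19044}{121}$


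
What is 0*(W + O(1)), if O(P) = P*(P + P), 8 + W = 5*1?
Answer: 0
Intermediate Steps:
W = -3 (W = -8 + 5*1 = -8 + 5 = -3)
O(P) = 2*P² (O(P) = P*(2*P) = 2*P²)
0*(W + O(1)) = 0*(-3 + 2*1²) = 0*(-3 + 2*1) = 0*(-3 + 2) = 0*(-1) = 0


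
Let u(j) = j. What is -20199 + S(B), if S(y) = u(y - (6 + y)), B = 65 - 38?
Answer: -20205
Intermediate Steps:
B = 27
S(y) = -6 (S(y) = y - (6 + y) = y + (-6 - y) = -6)
-20199 + S(B) = -20199 - 6 = -20205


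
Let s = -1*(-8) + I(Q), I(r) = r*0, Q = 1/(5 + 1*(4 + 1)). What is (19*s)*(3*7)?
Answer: 3192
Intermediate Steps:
Q = ⅒ (Q = 1/(5 + 1*5) = 1/(5 + 5) = 1/10 = ⅒ ≈ 0.10000)
I(r) = 0
s = 8 (s = -1*(-8) + 0 = 8 + 0 = 8)
(19*s)*(3*7) = (19*8)*(3*7) = 152*21 = 3192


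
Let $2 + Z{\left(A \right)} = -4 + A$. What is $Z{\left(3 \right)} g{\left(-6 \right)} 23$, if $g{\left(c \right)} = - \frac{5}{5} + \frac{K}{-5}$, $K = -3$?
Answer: $\frac{138}{5} \approx 27.6$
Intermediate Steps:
$Z{\left(A \right)} = -6 + A$ ($Z{\left(A \right)} = -2 + \left(-4 + A\right) = -6 + A$)
$g{\left(c \right)} = - \frac{2}{5}$ ($g{\left(c \right)} = - \frac{5}{5} - \frac{3}{-5} = \left(-5\right) \frac{1}{5} - - \frac{3}{5} = -1 + \frac{3}{5} = - \frac{2}{5}$)
$Z{\left(3 \right)} g{\left(-6 \right)} 23 = \left(-6 + 3\right) \left(- \frac{2}{5}\right) 23 = \left(-3\right) \left(- \frac{2}{5}\right) 23 = \frac{6}{5} \cdot 23 = \frac{138}{5}$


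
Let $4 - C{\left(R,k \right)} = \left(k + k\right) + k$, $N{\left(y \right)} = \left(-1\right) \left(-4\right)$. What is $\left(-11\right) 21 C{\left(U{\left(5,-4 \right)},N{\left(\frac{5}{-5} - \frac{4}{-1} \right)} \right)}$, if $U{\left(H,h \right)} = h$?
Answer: $1848$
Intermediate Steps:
$N{\left(y \right)} = 4$
$C{\left(R,k \right)} = 4 - 3 k$ ($C{\left(R,k \right)} = 4 - \left(\left(k + k\right) + k\right) = 4 - \left(2 k + k\right) = 4 - 3 k$)
$\left(-11\right) 21 C{\left(U{\left(5,-4 \right)},N{\left(\frac{5}{-5} - \frac{4}{-1} \right)} \right)} = \left(-11\right) 21 \left(4 - 12\right) = - 231 \left(4 - 12\right) = \left(-231\right) \left(-8\right) = 1848$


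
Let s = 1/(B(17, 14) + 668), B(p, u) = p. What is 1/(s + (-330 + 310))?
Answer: -685/13699 ≈ -0.050004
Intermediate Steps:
s = 1/685 (s = 1/(17 + 668) = 1/685 ≈ 0.0014599)
1/(s + (-330 + 310)) = 1/(1/685 + (-330 + 310)) = 1/(1/685 - 20) = 1/(-13699/685) = -685/13699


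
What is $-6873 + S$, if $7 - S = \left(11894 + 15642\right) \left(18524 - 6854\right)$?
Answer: $-321351986$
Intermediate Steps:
$S = -321345113$ ($S = 7 - \left(11894 + 15642\right) \left(18524 - 6854\right) = 7 - 27536 \cdot 11670 = 7 - 321345120 = -321345113$)
$-6873 + S = -6873 - 321345113 = -321351986$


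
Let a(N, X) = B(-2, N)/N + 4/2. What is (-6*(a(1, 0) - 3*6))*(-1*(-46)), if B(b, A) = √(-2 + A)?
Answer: 4416 - 276*I ≈ 4416.0 - 276.0*I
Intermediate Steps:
a(N, X) = 2 + √(-2 + N)/N (a(N, X) = √(-2 + N)/N + 4/2 = √(-2 + N)/N + 4*(½) = √(-2 + N)/N + 2 = 2 + √(-2 + N)/N)
(-6*(a(1, 0) - 3*6))*(-1*(-46)) = (-6*((2 + √(-2 + 1)/1) - 3*6))*(-1*(-46)) = -6*((2 + 1*√(-1)) - 18)*46 = -6*((2 + 1*I) - 18)*46 = -6*((2 + I) - 18)*46 = -6*(-16 + I)*46 = (96 - 6*I)*46 = 4416 - 276*I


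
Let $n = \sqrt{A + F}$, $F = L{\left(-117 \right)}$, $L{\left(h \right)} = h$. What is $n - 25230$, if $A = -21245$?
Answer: $-25230 + i \sqrt{21362} \approx -25230.0 + 146.16 i$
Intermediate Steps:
$F = -117$
$n = i \sqrt{21362}$ ($n = \sqrt{-21245 - 117} = \sqrt{-21362} = i \sqrt{21362} \approx 146.16 i$)
$n - 25230 = i \sqrt{21362} - 25230 = -25230 + i \sqrt{21362}$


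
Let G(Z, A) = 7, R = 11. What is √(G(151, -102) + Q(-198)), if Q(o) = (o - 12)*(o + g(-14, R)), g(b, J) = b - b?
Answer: √41587 ≈ 203.93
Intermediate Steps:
g(b, J) = 0
Q(o) = o*(-12 + o) (Q(o) = (o - 12)*(o + 0) = (-12 + o)*o = o*(-12 + o))
√(G(151, -102) + Q(-198)) = √(7 - 198*(-12 - 198)) = √(7 - 198*(-210)) = √(7 + 41580) = √41587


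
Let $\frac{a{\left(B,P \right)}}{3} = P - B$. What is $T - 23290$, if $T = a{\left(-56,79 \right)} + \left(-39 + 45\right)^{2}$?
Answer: $-22849$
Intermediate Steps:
$a{\left(B,P \right)} = - 3 B + 3 P$ ($a{\left(B,P \right)} = 3 \left(P - B\right) = - 3 B + 3 P$)
$T = 441$ ($T = \left(\left(-3\right) \left(-56\right) + 3 \cdot 79\right) + \left(-39 + 45\right)^{2} = \left(168 + 237\right) + 6^{2} = 405 + 36 = 441$)
$T - 23290 = 441 - 23290 = -22849$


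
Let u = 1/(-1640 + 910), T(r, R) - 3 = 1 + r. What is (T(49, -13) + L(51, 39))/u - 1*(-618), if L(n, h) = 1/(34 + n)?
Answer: -647370/17 ≈ -38081.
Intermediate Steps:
T(r, R) = 4 + r (T(r, R) = 3 + (1 + r) = 4 + r)
u = -1/730 (u = 1/(-730) = -1/730 ≈ -0.0013699)
(T(49, -13) + L(51, 39))/u - 1*(-618) = ((4 + 49) + 1/(34 + 51))/(-1/730) - 1*(-618) = (53 + 1/85)*(-730) + 618 = (4506/85)*(-730) + 618 = -657876/17 + 618 = -647370/17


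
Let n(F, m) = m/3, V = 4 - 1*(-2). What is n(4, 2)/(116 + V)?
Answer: 1/183 ≈ 0.0054645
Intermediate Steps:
V = 6 (V = 4 + 2 = 6)
n(F, m) = m/3 (n(F, m) = m*(⅓) = m/3)
n(4, 2)/(116 + V) = ((⅓)*2)/(116 + 6) = (⅔)/122 = (⅔)*(1/122) = 1/183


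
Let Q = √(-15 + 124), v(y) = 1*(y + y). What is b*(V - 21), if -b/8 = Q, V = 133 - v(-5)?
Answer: -976*√109 ≈ -10190.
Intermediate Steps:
v(y) = 2*y (v(y) = 1*(2*y) = 2*y)
V = 143 (V = 133 - 2*(-5) = 133 - 1*(-10) = 133 + 10 = 143)
Q = √109 ≈ 10.440
b = -8*√109 ≈ -83.522
b*(V - 21) = (-8*√109)*(143 - 21) = -8*√109*122 = -976*√109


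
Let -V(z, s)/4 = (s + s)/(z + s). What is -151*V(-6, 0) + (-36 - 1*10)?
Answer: -46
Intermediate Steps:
V(z, s) = -8*s/(s + z) (V(z, s) = -4*(s + s)/(z + s) = -4*2*s/(s + z) = -8*s/(s + z))
-151*V(-6, 0) + (-36 - 1*10) = -(-1208)*0/(0 - 6) + (-36 - 1*10) = -(-1208)*0/(-6) + (-36 - 10) = -(-1208)*0*(-1)/6 - 46 = -151*0 - 46 = 0 - 46 = -46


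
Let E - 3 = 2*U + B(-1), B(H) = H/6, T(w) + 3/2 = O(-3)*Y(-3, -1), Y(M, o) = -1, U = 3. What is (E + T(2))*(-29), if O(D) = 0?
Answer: -638/3 ≈ -212.67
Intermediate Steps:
T(w) = -3/2 (T(w) = -3/2 + 0*(-1) = -3/2 + 0 = -3/2)
B(H) = H/6 (B(H) = H*(1/6) = H/6)
E = 53/6 (E = 3 + (2*3 + (1/6)*(-1)) = 3 + (6 - 1/6) = 3 + 35/6 = 53/6 ≈ 8.8333)
(E + T(2))*(-29) = (53/6 - 3/2)*(-29) = (22/3)*(-29) = -638/3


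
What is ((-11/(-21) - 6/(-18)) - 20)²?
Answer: 17956/49 ≈ 366.45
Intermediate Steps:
((-11/(-21) - 6/(-18)) - 20)² = ((-11*(-1/21) - 6*(-1/18)) - 20)² = ((11/21 + ⅓) - 20)² = (6/7 - 20)² = (-134/7)² = 17956/49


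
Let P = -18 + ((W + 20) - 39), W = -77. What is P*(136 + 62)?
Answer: -22572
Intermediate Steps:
P = -114 (P = -18 + ((-77 + 20) - 39) = -18 + (-57 - 39) = -18 - 96 = -114)
P*(136 + 62) = -114*(136 + 62) = -114*198 = -22572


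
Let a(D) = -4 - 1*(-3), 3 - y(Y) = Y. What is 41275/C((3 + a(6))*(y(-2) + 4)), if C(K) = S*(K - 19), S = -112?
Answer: 41275/112 ≈ 368.53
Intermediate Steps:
y(Y) = 3 - Y
a(D) = -1 (a(D) = -4 + 3 = -1)
C(K) = 2128 - 112*K (C(K) = -112*(K - 19) = -112*(-19 + K) = 2128 - 112*K)
41275/C((3 + a(6))*(y(-2) + 4)) = 41275/(2128 - 112*(3 - 1)*((3 - 1*(-2)) + 4)) = 41275/(2128 - 224*((3 + 2) + 4)) = 41275/(2128 - 224*(5 + 4)) = 41275/(2128 - 224*9) = 41275/(2128 - 112*18) = 41275/(2128 - 2016) = 41275/112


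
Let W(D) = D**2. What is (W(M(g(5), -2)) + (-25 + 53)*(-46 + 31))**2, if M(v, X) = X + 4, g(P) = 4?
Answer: 173056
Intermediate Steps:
M(v, X) = 4 + X
(W(M(g(5), -2)) + (-25 + 53)*(-46 + 31))**2 = ((4 - 2)**2 + (-25 + 53)*(-46 + 31))**2 = (2**2 + 28*(-15))**2 = (4 - 420)**2 = (-416)**2 = 173056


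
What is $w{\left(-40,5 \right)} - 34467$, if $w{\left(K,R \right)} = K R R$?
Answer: $-35467$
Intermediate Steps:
$w{\left(K,R \right)} = K R^{2}$
$w{\left(-40,5 \right)} - 34467 = - 40 \cdot 5^{2} - 34467 = \left(-40\right) 25 - 34467 = -1000 - 34467 = -35467$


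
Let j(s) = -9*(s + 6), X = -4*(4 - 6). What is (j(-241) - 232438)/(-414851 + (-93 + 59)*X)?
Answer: 230323/415123 ≈ 0.55483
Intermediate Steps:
X = 8 (X = -4*(-2) = 8)
j(s) = -54 - 9*s (j(s) = -9*(6 + s) = -54 - 9*s)
(j(-241) - 232438)/(-414851 + (-93 + 59)*X) = ((-54 - 9*(-241)) - 232438)/(-414851 + (-93 + 59)*8) = ((-54 + 2169) - 232438)/(-414851 - 34*8) = (2115 - 232438)/(-414851 - 272) = -230323/(-415123) = -230323*(-1/415123) = 230323/415123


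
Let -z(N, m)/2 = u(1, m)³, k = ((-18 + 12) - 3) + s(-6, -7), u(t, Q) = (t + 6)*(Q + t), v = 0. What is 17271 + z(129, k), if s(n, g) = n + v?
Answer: 1899655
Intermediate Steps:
s(n, g) = n (s(n, g) = n + 0 = n)
u(t, Q) = (6 + t)*(Q + t)
k = -15 (k = ((-18 + 12) - 3) - 6 = (-6 - 3) - 6 = -9 - 6 = -15)
z(N, m) = -2*(7 + 7*m)³ (z(N, m) = -2*(1² + 6*m + 6*1 + m*1)³ = -2*(1 + 6*m + 6 + m)³ = -2*(7 + 7*m)³)
17271 + z(129, k) = 17271 - 686*(1 - 15)³ = 17271 - 686*(-14)³ = 17271 - 686*(-2744) = 17271 + 1882384 = 1899655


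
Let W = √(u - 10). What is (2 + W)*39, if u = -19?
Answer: 78 + 39*I*√29 ≈ 78.0 + 210.02*I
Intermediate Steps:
W = I*√29 (W = √(-19 - 10) = √(-29) = I*√29 ≈ 5.3852*I)
(2 + W)*39 = (2 + I*√29)*39 = 78 + 39*I*√29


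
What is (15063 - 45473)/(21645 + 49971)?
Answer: -15205/35808 ≈ -0.42463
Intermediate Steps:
(15063 - 45473)/(21645 + 49971) = -30410/71616 = -30410*1/71616 = -15205/35808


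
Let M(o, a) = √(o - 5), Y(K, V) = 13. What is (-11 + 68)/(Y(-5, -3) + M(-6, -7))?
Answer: 247/60 - 19*I*√11/60 ≈ 4.1167 - 1.0503*I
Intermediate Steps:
M(o, a) = √(-5 + o)
(-11 + 68)/(Y(-5, -3) + M(-6, -7)) = (-11 + 68)/(13 + √(-5 - 6)) = 57/(13 + √(-11)) = 57/(13 + I*√11)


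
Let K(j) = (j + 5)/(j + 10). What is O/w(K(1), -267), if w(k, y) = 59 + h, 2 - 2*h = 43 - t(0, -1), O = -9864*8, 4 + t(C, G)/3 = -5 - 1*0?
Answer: -78912/25 ≈ -3156.5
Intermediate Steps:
t(C, G) = -27 (t(C, G) = -12 + 3*(-5 - 1*0) = -12 + 3*(-5 + 0) = -12 + 3*(-5) = -12 - 15 = -27)
O = -78912
h = -34 (h = 1 - (43 - 1*(-27))/2 = 1 - (43 + 27)/2 = 1 - 1/2*70 = 1 - 35 = -34)
K(j) = (5 + j)/(10 + j)
w(k, y) = 25 (w(k, y) = 59 - 34 = 25)
O/w(K(1), -267) = -78912/25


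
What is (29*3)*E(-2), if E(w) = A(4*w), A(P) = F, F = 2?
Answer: 174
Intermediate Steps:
A(P) = 2
E(w) = 2
(29*3)*E(-2) = (29*3)*2 = 87*2 = 174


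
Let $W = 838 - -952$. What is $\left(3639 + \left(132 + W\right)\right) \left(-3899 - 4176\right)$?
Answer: $-44905075$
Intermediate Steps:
$W = 1790$ ($W = 838 + 952 = 1790$)
$\left(3639 + \left(132 + W\right)\right) \left(-3899 - 4176\right) = \left(3639 + \left(132 + 1790\right)\right) \left(-3899 - 4176\right) = \left(3639 + 1922\right) \left(-8075\right) = 5561 \left(-8075\right) = -44905075$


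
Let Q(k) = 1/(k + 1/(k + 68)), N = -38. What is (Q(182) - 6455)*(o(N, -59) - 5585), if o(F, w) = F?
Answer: 1651524048215/45501 ≈ 3.6296e+7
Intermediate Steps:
Q(k) = 1/(k + 1/(68 + k))
(Q(182) - 6455)*(o(N, -59) - 5585) = ((68 + 182)/(1 + 182**2 + 68*182) - 6455)*(-38 - 5585) = (250/(1 + 33124 + 12376) - 6455)*(-5623) = (250/45501 - 6455)*(-5623) = -293708705/45501*(-5623) = 1651524048215/45501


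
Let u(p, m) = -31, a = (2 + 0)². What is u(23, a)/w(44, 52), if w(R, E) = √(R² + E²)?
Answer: -31*√290/1160 ≈ -0.45510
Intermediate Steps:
a = 4 (a = 2² = 4)
w(R, E) = √(E² + R²)
u(23, a)/w(44, 52) = -31/√(52² + 44²) = -31/√(2704 + 1936) = -31*√290/1160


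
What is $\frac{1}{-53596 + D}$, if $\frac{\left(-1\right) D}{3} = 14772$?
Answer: $- \frac{1}{97912} \approx -1.0213 \cdot 10^{-5}$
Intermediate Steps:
$D = -44316$ ($D = \left(-3\right) 14772 = -44316$)
$\frac{1}{-53596 + D} = \frac{1}{-53596 - 44316} = \frac{1}{-97912} = - \frac{1}{97912}$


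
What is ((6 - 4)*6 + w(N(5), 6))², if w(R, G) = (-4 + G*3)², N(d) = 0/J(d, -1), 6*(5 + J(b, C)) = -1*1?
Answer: 43264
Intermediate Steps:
J(b, C) = -31/6 (J(b, C) = -5 + (-1*1)/6 = -5 + (⅙)*(-1) = -5 - ⅙ = -31/6)
N(d) = 0 (N(d) = 0/(-31/6) = 0*(-6/31) = 0)
w(R, G) = (-4 + 3*G)²
((6 - 4)*6 + w(N(5), 6))² = ((6 - 4)*6 + (-4 + 3*6)²)² = (2*6 + (-4 + 18)²)² = (12 + 14²)² = (12 + 196)² = 208² = 43264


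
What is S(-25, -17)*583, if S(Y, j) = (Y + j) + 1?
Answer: -23903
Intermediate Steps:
S(Y, j) = 1 + Y + j
S(-25, -17)*583 = (1 - 25 - 17)*583 = -41*583 = -23903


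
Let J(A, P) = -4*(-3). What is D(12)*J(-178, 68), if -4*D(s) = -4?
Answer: 12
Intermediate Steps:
J(A, P) = 12
D(s) = 1 (D(s) = -1/4*(-4) = 1)
D(12)*J(-178, 68) = 1*12 = 12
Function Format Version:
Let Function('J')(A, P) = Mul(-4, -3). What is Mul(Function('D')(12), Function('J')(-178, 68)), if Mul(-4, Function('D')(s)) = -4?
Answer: 12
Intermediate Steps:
Function('J')(A, P) = 12
Function('D')(s) = 1 (Function('D')(s) = Mul(Rational(-1, 4), -4) = 1)
Mul(Function('D')(12), Function('J')(-178, 68)) = Mul(1, 12) = 12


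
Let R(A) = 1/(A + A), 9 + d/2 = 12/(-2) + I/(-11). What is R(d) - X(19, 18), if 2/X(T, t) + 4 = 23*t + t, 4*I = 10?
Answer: -756/35845 ≈ -0.021091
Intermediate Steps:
I = 5/2 (I = (¼)*10 = 5/2 ≈ 2.5000)
X(T, t) = 2/(-4 + 24*t) (X(T, t) = 2/(-4 + (23*t + t)) = 2/(-4 + 24*t))
d = -335/11 (d = -18 + 2*(12/(-2) + (5/2)/(-11)) = -18 + 2*(12*(-½) + (5/2)*(-1/11)) = -18 + 2*(-6 - 5/22) = -18 + 2*(-137/22) = -18 - 137/11 = -335/11 ≈ -30.455)
R(A) = 1/(2*A)
R(d) - X(19, 18) = 1/(2*(-335/11)) - 1/(2*(-1 + 6*18)) = (½)*(-11/335) - 1/(2*(-1 + 108)) = -11/670 - 1/(2*107) = -11/670 - 1*1/214 = -11/670 - 1/214 = -756/35845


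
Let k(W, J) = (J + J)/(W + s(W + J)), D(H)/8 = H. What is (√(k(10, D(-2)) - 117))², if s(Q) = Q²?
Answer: -2707/23 ≈ -117.70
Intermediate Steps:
D(H) = 8*H
k(W, J) = 2*J/(W + (J + W)²) (k(W, J) = (J + J)/(W + (W + J)²) = (2*J)/(W + (J + W)²) = 2*J/(W + (J + W)²))
(√(k(10, D(-2)) - 117))² = (√(2*(8*(-2))/(10 + (8*(-2) + 10)²) - 117))² = (√(2*(-16)/(10 + (-16 + 10)²) - 117))² = (√(2*(-16)/(10 + (-6)²) - 117))² = (√(2*(-16)/(10 + 36) - 117))² = (√(2*(-16)/46 - 117))² = (√(2*(-16)*(1/46) - 117))² = (√(-16/23 - 117))² = (√(-2707/23))² = (I*√62261/23)² = -2707/23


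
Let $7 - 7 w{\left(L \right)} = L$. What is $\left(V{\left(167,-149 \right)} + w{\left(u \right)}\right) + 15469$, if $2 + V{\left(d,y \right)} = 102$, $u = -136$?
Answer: $\frac{109126}{7} \approx 15589.0$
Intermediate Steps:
$V{\left(d,y \right)} = 100$ ($V{\left(d,y \right)} = -2 + 102 = 100$)
$w{\left(L \right)} = 1 - \frac{L}{7}$
$\left(V{\left(167,-149 \right)} + w{\left(u \right)}\right) + 15469 = \left(100 + \left(1 - - \frac{136}{7}\right)\right) + 15469 = \left(100 + \left(1 + \frac{136}{7}\right)\right) + 15469 = \left(100 + \frac{143}{7}\right) + 15469 = \frac{843}{7} + 15469 = \frac{109126}{7}$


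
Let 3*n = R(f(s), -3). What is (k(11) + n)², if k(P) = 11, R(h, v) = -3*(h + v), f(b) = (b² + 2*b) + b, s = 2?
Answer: 16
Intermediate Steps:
f(b) = b² + 3*b
R(h, v) = -3*h - 3*v
n = -7 (n = (-6*(3 + 2) - 3*(-3))/3 = (-6*5 + 9)/3 = (-3*10 + 9)/3 = (-30 + 9)/3 = (⅓)*(-21) = -7)
(k(11) + n)² = (11 - 7)² = 4² = 16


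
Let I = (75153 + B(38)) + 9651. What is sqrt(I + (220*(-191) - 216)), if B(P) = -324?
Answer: 2*sqrt(10561) ≈ 205.53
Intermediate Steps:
I = 84480 (I = (75153 - 324) + 9651 = 74829 + 9651 = 84480)
sqrt(I + (220*(-191) - 216)) = sqrt(84480 + (220*(-191) - 216)) = sqrt(84480 + (-42020 - 216)) = sqrt(84480 - 42236) = sqrt(42244) = 2*sqrt(10561)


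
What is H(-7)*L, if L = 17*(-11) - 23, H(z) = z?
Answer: 1470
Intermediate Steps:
L = -210 (L = -187 - 23 = -210)
H(-7)*L = -7*(-210) = 1470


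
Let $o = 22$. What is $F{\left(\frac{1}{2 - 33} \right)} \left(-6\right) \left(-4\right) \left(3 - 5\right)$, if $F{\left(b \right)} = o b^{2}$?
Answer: $- \frac{1056}{961} \approx -1.0989$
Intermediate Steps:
$F{\left(b \right)} = 22 b^{2}$
$F{\left(\frac{1}{2 - 33} \right)} \left(-6\right) \left(-4\right) \left(3 - 5\right) = 22 \left(\frac{1}{2 - 33}\right)^{2} \left(-6\right) \left(-4\right) \left(3 - 5\right) = 22 \left(\frac{1}{-31}\right)^{2} \cdot 24 \left(3 - 5\right) = 22 \left(- \frac{1}{31}\right)^{2} \cdot 24 \left(-2\right) = 22 \cdot \frac{1}{961} \left(-48\right) = \frac{22}{961} \left(-48\right) = - \frac{1056}{961}$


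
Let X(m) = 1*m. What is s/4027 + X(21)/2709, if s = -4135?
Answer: -529388/519483 ≈ -1.0191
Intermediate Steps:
X(m) = m
s/4027 + X(21)/2709 = -4135/4027 + 21/2709 = -4135*1/4027 + 21*(1/2709) = -4135/4027 + 1/129 = -529388/519483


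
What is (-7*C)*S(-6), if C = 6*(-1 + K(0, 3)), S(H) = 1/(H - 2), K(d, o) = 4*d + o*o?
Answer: 42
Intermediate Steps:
K(d, o) = o² + 4*d (K(d, o) = 4*d + o² = o² + 4*d)
S(H) = 1/(-2 + H)
C = 48 (C = 6*(-1 + (3² + 4*0)) = 6*(-1 + (9 + 0)) = 6*(-1 + 9) = 6*8 = 48)
(-7*C)*S(-6) = (-7*48)/(-2 - 6) = -336/(-8) = -336*(-⅛) = 42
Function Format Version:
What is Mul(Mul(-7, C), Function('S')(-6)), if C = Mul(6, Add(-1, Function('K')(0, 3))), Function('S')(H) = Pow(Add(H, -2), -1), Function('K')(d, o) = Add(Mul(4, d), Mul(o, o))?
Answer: 42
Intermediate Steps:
Function('K')(d, o) = Add(Pow(o, 2), Mul(4, d)) (Function('K')(d, o) = Add(Mul(4, d), Pow(o, 2)) = Add(Pow(o, 2), Mul(4, d)))
Function('S')(H) = Pow(Add(-2, H), -1)
C = 48 (C = Mul(6, Add(-1, Add(Pow(3, 2), Mul(4, 0)))) = Mul(6, Add(-1, Add(9, 0))) = Mul(6, Add(-1, 9)) = Mul(6, 8) = 48)
Mul(Mul(-7, C), Function('S')(-6)) = Mul(Mul(-7, 48), Pow(Add(-2, -6), -1)) = Mul(-336, Pow(-8, -1)) = Mul(-336, Rational(-1, 8)) = 42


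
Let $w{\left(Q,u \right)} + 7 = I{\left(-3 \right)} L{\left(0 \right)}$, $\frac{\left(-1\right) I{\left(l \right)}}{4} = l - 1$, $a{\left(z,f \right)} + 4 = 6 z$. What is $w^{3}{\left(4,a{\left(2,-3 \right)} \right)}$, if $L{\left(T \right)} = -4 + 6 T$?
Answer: $-357911$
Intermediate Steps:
$a{\left(z,f \right)} = -4 + 6 z$
$I{\left(l \right)} = 4 - 4 l$ ($I{\left(l \right)} = - 4 \left(l - 1\right) = - 4 \left(-1 + l\right) = 4 - 4 l$)
$w{\left(Q,u \right)} = -71$ ($w{\left(Q,u \right)} = -7 + \left(4 - -12\right) \left(-4 + 6 \cdot 0\right) = -7 + \left(4 + 12\right) \left(-4 + 0\right) = -7 + 16 \left(-4\right) = -7 - 64 = -71$)
$w^{3}{\left(4,a{\left(2,-3 \right)} \right)} = \left(-71\right)^{3} = -357911$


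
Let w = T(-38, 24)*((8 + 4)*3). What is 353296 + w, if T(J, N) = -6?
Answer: 353080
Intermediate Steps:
w = -216 (w = -6*(8 + 4)*3 = -72*3 = -6*36 = -216)
353296 + w = 353296 - 216 = 353080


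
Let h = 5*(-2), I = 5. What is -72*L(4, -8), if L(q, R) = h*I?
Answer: 3600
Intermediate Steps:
h = -10
L(q, R) = -50 (L(q, R) = -10*5 = -50)
-72*L(4, -8) = -72*(-50) = 3600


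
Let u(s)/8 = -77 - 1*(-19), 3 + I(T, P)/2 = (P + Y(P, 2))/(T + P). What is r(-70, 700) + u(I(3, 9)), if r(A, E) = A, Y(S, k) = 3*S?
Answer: -534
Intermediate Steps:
I(T, P) = -6 + 8*P/(P + T) (I(T, P) = -6 + 2*((P + 3*P)/(T + P)) = -6 + 2*((4*P)/(P + T)) = -6 + 2*(4*P/(P + T)) = -6 + 8*P/(P + T))
u(s) = -464 (u(s) = 8*(-77 - 1*(-19)) = 8*(-77 + 19) = 8*(-58) = -464)
r(-70, 700) + u(I(3, 9)) = -70 - 464 = -534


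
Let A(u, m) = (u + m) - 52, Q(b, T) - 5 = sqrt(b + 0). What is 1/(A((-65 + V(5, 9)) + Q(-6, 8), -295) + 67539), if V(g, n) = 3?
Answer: 67135/4507108231 - I*sqrt(6)/4507108231 ≈ 1.4895e-5 - 5.4347e-10*I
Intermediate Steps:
Q(b, T) = 5 + sqrt(b) (Q(b, T) = 5 + sqrt(b + 0) = 5 + sqrt(b))
A(u, m) = -52 + m + u (A(u, m) = (m + u) - 52 = -52 + m + u)
1/(A((-65 + V(5, 9)) + Q(-6, 8), -295) + 67539) = 1/((-52 - 295 + ((-65 + 3) + (5 + sqrt(-6)))) + 67539) = 1/((-52 - 295 + (-62 + (5 + I*sqrt(6)))) + 67539) = 1/((-52 - 295 + (-57 + I*sqrt(6))) + 67539) = 1/((-404 + I*sqrt(6)) + 67539) = 1/(67135 + I*sqrt(6))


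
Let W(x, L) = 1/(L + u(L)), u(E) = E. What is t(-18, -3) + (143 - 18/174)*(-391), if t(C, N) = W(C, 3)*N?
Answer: -3240637/58 ≈ -55873.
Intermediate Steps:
W(x, L) = 1/(2*L) (W(x, L) = 1/(L + L) = 1/(2*L))
t(C, N) = N/6 (t(C, N) = ((1/2)/3)*N = ((1/2)*(1/3))*N = N/6)
t(-18, -3) + (143 - 18/174)*(-391) = (1/6)*(-3) + (143 - 18/174)*(-391) = -1/2 + (143 - 18/174)*(-391) = -1/2 + (143 - 1*3/29)*(-391) = -1/2 + (143 - 3/29)*(-391) = -1/2 + (4144/29)*(-391) = -1/2 - 1620304/29 = -3240637/58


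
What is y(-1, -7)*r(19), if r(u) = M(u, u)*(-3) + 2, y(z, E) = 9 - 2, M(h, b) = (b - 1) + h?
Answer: -763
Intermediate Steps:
M(h, b) = -1 + b + h (M(h, b) = (-1 + b) + h = -1 + b + h)
y(z, E) = 7
r(u) = 5 - 6*u (r(u) = (-1 + u + u)*(-3) + 2 = (-1 + 2*u)*(-3) + 2 = (3 - 6*u) + 2 = 5 - 6*u)
y(-1, -7)*r(19) = 7*(5 - 6*19) = 7*(5 - 114) = 7*(-109) = -763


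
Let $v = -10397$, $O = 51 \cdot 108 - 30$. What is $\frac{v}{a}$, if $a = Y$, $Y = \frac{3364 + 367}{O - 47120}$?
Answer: $\frac{432951874}{3731} \approx 1.1604 \cdot 10^{5}$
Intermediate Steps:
$O = 5478$ ($O = 5508 - 30 = 5478$)
$Y = - \frac{3731}{41642}$ ($Y = \frac{3364 + 367}{5478 - 47120} = \frac{3731}{-41642} = 3731 \left(- \frac{1}{41642}\right) = - \frac{3731}{41642} \approx -0.089597$)
$a = - \frac{3731}{41642} \approx -0.089597$
$\frac{v}{a} = - \frac{10397}{- \frac{3731}{41642}} = \left(-10397\right) \left(- \frac{41642}{3731}\right) = \frac{432951874}{3731}$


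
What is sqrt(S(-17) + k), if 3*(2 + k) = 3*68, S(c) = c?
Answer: 7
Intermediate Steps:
k = 66 (k = -2 + (3*68)/3 = -2 + (1/3)*204 = -2 + 68 = 66)
sqrt(S(-17) + k) = sqrt(-17 + 66) = sqrt(49) = 7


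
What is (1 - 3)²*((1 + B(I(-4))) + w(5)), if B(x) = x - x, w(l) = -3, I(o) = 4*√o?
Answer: -8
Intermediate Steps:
B(x) = 0
(1 - 3)²*((1 + B(I(-4))) + w(5)) = (1 - 3)²*((1 + 0) - 3) = (-2)²*(1 - 3) = 4*(-2) = -8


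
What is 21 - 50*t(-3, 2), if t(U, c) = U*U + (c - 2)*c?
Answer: -429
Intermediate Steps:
t(U, c) = U² + c*(-2 + c) (t(U, c) = U² + (-2 + c)*c = U² + c*(-2 + c))
21 - 50*t(-3, 2) = 21 - 50*((-3)² + 2² - 2*2) = 21 - 50*(9 + 4 - 4) = 21 - 50*9 = 21 - 450 = -429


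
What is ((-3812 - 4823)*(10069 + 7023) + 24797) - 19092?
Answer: -147583715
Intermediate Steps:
((-3812 - 4823)*(10069 + 7023) + 24797) - 19092 = (-8635*17092 + 24797) - 19092 = (-147589420 + 24797) - 19092 = -147564623 - 19092 = -147583715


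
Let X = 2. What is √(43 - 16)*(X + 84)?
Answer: 258*√3 ≈ 446.87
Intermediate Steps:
√(43 - 16)*(X + 84) = √(43 - 16)*(2 + 84) = √27*86 = (3*√3)*86 = 258*√3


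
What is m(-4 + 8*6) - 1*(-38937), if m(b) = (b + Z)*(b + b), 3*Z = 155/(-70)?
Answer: 897625/21 ≈ 42744.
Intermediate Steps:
Z = -31/42 (Z = (155/(-70))/3 = (155*(-1/70))/3 = (1/3)*(-31/14) = -31/42 ≈ -0.73810)
m(b) = 2*b*(-31/42 + b) (m(b) = (b - 31/42)*(b + b) = (-31/42 + b)*(2*b) = 2*b*(-31/42 + b))
m(-4 + 8*6) - 1*(-38937) = (-4 + 8*6)*(-31 + 42*(-4 + 8*6))/21 - 1*(-38937) = (-4 + 48)*(-31 + 42*(-4 + 48))/21 + 38937 = (1/21)*44*(-31 + 42*44) + 38937 = (1/21)*44*(-31 + 1848) + 38937 = (1/21)*44*1817 + 38937 = 79948/21 + 38937 = 897625/21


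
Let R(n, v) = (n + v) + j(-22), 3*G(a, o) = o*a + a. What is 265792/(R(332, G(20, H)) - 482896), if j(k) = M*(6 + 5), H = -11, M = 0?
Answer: -199344/361973 ≈ -0.55072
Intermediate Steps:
j(k) = 0 (j(k) = 0*(6 + 5) = 0*11 = 0)
G(a, o) = a/3 + a*o/3 (G(a, o) = (o*a + a)/3 = (a*o + a)/3 = (a + a*o)/3 = a/3 + a*o/3)
R(n, v) = n + v (R(n, v) = (n + v) + 0 = n + v)
265792/(R(332, G(20, H)) - 482896) = 265792/((332 + (⅓)*20*(1 - 11)) - 482896) = 265792/((332 + (⅓)*20*(-10)) - 482896) = 265792/((332 - 200/3) - 482896) = 265792/(796/3 - 482896) = 265792/(-1447892/3) = 265792*(-3/1447892) = -199344/361973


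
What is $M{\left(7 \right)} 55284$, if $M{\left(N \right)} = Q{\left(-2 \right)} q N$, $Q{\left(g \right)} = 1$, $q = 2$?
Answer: $773976$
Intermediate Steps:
$M{\left(N \right)} = 2 N$ ($M{\left(N \right)} = 1 \cdot 2 N = 2 N$)
$M{\left(7 \right)} 55284 = 2 \cdot 7 \cdot 55284 = 14 \cdot 55284 = 773976$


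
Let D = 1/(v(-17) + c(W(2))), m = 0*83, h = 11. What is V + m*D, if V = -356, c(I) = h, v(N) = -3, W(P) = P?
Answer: -356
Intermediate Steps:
c(I) = 11
m = 0
D = ⅛ (D = 1/(-3 + 11) = 1/8 = ⅛ ≈ 0.12500)
V + m*D = -356 + 0*(⅛) = -356 + 0 = -356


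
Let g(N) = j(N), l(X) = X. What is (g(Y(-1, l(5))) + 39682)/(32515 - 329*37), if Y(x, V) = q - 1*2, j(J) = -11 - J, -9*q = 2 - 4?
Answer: 357055/183078 ≈ 1.9503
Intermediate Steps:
q = 2/9 (q = -(2 - 4)/9 = -⅑*(-2) = 2/9 ≈ 0.22222)
Y(x, V) = -16/9 (Y(x, V) = 2/9 - 1*2 = 2/9 - 2 = -16/9)
g(N) = -11 - N
(g(Y(-1, l(5))) + 39682)/(32515 - 329*37) = ((-11 - 1*(-16/9)) + 39682)/(32515 - 329*37) = ((-11 + 16/9) + 39682)/(32515 - 12173) = (-83/9 + 39682)/20342 = (357055/9)*(1/20342) = 357055/183078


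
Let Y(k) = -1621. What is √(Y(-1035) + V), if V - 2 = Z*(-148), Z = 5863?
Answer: I*√869343 ≈ 932.39*I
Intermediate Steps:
V = -867722 (V = 2 + 5863*(-148) = 2 - 867724 = -867722)
√(Y(-1035) + V) = √(-1621 - 867722) = √(-869343) = I*√869343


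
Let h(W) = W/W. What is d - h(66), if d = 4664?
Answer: 4663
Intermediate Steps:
h(W) = 1
d - h(66) = 4664 - 1*1 = 4664 - 1 = 4663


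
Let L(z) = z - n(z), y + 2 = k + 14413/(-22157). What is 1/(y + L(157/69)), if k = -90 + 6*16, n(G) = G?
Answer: 22157/74215 ≈ 0.29855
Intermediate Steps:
k = 6 (k = -90 + 96 = 6)
y = 74215/22157 (y = -2 + (6 + 14413/(-22157)) = -2 + (6 + 14413*(-1/22157)) = -2 + (6 - 14413/22157) = -2 + 118529/22157 = 74215/22157 ≈ 3.3495)
L(z) = 0 (L(z) = z - z = 0)
1/(y + L(157/69)) = 1/(74215/22157 + 0) = 1/(74215/22157) = 22157/74215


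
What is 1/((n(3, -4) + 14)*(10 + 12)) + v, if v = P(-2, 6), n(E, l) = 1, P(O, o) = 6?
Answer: 1981/330 ≈ 6.0030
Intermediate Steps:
v = 6
1/((n(3, -4) + 14)*(10 + 12)) + v = 1/((1 + 14)*(10 + 12)) + 6 = 1/(15*22) + 6 = (1/15)*(1/22) + 6 = 1/330 + 6 = 1981/330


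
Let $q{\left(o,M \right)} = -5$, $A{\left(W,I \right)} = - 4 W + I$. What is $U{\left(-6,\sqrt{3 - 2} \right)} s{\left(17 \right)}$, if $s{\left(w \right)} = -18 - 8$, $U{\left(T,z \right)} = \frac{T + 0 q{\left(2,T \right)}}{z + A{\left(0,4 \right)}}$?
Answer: $\frac{156}{5} \approx 31.2$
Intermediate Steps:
$A{\left(W,I \right)} = I - 4 W$
$U{\left(T,z \right)} = \frac{T}{4 + z}$ ($U{\left(T,z \right)} = \frac{T + 0 \left(-5\right)}{z + \left(4 - 0\right)} = \frac{T + 0}{z + \left(4 + 0\right)} = \frac{T}{z + 4} = \frac{T}{4 + z}$)
$s{\left(w \right)} = -26$
$U{\left(-6,\sqrt{3 - 2} \right)} s{\left(17 \right)} = - \frac{6}{4 + \sqrt{3 - 2}} \left(-26\right) = - \frac{6}{4 + \sqrt{1}} \left(-26\right) = - \frac{6}{4 + 1} \left(-26\right) = - \frac{6}{5} \left(-26\right) = \left(-6\right) \frac{1}{5} \left(-26\right) = \left(- \frac{6}{5}\right) \left(-26\right) = \frac{156}{5}$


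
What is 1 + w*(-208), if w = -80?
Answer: 16641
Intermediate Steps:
1 + w*(-208) = 1 - 80*(-208) = 1 + 16640 = 16641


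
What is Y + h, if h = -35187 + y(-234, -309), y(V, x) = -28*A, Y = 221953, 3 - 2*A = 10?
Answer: 186864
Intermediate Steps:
A = -7/2 (A = 3/2 - 1/2*10 = 3/2 - 5 = -7/2 ≈ -3.5000)
y(V, x) = 98 (y(V, x) = -28*(-7/2) = 98)
h = -35089 (h = -35187 + 98 = -35089)
Y + h = 221953 - 35089 = 186864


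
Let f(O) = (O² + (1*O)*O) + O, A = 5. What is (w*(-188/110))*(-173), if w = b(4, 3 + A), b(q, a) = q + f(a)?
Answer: 455336/11 ≈ 41394.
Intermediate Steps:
f(O) = O + 2*O² (f(O) = (O² + O*O) + O = (O² + O²) + O = 2*O² + O = O + 2*O²)
b(q, a) = q + a*(1 + 2*a)
w = 140 (w = 4 + (3 + 5)*(1 + 2*(3 + 5)) = 4 + 8*(1 + 2*8) = 4 + 8*(1 + 16) = 4 + 8*17 = 4 + 136 = 140)
(w*(-188/110))*(-173) = (140*(-188/110))*(-173) = (140*(-188*1/110))*(-173) = (140*(-94/55))*(-173) = -2632/11*(-173) = 455336/11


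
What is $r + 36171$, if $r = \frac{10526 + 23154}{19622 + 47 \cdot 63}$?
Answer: $\frac{816883373}{22583} \approx 36173.0$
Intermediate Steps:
$r = \frac{33680}{22583}$ ($r = \frac{33680}{19622 + 2961} = \frac{33680}{22583} \approx 1.4914$)
$r + 36171 = \frac{33680}{22583} + 36171 = \frac{816883373}{22583}$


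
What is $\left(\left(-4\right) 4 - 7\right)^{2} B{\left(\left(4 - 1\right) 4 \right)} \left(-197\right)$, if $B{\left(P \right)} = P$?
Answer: $-1250556$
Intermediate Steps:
$\left(\left(-4\right) 4 - 7\right)^{2} B{\left(\left(4 - 1\right) 4 \right)} \left(-197\right) = \left(\left(-4\right) 4 - 7\right)^{2} \left(4 - 1\right) 4 \left(-197\right) = \left(-16 - 7\right)^{2} \cdot 3 \cdot 4 \left(-197\right) = \left(-23\right)^{2} \cdot 12 \left(-197\right) = 529 \cdot 12 \left(-197\right) = 6348 \left(-197\right) = -1250556$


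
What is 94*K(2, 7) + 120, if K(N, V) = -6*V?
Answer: -3828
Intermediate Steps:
94*K(2, 7) + 120 = 94*(-6*7) + 120 = 94*(-42) + 120 = -3948 + 120 = -3828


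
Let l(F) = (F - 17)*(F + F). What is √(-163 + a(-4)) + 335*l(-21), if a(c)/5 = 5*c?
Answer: 534660 + I*√263 ≈ 5.3466e+5 + 16.217*I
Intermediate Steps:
l(F) = 2*F*(-17 + F) (l(F) = (-17 + F)*(2*F) = 2*F*(-17 + F))
a(c) = 25*c (a(c) = 5*(5*c) = 25*c)
√(-163 + a(-4)) + 335*l(-21) = √(-163 + 25*(-4)) + 335*(2*(-21)*(-17 - 21)) = √(-163 - 100) + 335*(2*(-21)*(-38)) = √(-263) + 335*1596 = I*√263 + 534660 = 534660 + I*√263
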